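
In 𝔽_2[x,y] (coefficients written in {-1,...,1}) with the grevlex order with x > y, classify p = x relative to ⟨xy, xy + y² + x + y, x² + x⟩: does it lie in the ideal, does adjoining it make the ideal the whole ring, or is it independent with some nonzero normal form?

First compute the reduced Gröbner basis of I by Buchberger's algorithm.
f_1 = xy, LT = xy.
f_2 = xy + y² + x + y, LT = xy.
f_3 = x² + x, LT = x².

S(f_1,f_2): lcm = xy. S = y² + x + y.
  leading term y²: no divisor's leading term divides it; move y² to the remainder.
  leading term x: no divisor's leading term divides it; move x to the remainder.
  leading term y: no divisor's leading term divides it; move y to the remainder.
  remainder y² + x + y ≠ 0; add h_4 = y² + x + y to the basis.

S(f_1,f_3): lcm = x²y. S = xy.
  leading term xy: subtract (1)·f_1 from xy → 0
  remainder 0.

S(f_2,f_3): lcm = x²y. S = xy² + x².
  leading term xy²: subtract (y)·f_1 from xy² + x² → x²
  leading term x²: subtract (1)·f_3 from x² → x
  leading term x: no divisor's leading term divides it; move x to the remainder.
  remainder x ≠ 0; add h_5 = x to the basis.

S(f_1,h_4): lcm = xy². S = x² + xy.
  leading term x²: subtract (1)·f_3 from x² + xy → xy + x
  leading term xy: subtract (1)·f_1 from xy + x → x
  leading term x: subtract (1)·h_5 from x → 0
  remainder 0.

S(f_2,h_4): lcm = xy². S = y³ + x² + y².
  leading term y³: subtract (y)·h_4 from y³ + x² + y² → x² + xy
  leading term x²: subtract (1)·f_3 from x² + xy → xy + x
  leading term xy: subtract (1)·f_1 from xy + x → x
  leading term x: subtract (1)·h_5 from x → 0
  remainder 0.

S(f_3,h_4): leading monomials are coprime, so the S-polynomial reduces to 0 (Buchberger's first criterion).
S(f_1,h_5): lcm = xy. S = 0.
  remainder 0.

S(f_2,h_5): lcm = xy. S = y² + x + y.
  leading term y²: subtract (1)·h_4 from y² + x + y → 0
  remainder 0.

S(f_3,h_5): lcm = x². S = x.
  leading term x: subtract (1)·h_5 from x → 0
  remainder 0.

S(h_4,h_5): leading monomials are coprime, so the S-polynomial reduces to 0 (Buchberger's first criterion).
Every S-polynomial of the final basis reduces to 0, so we have a Gröbner basis.
Inter-reduce: drop elements whose leading term is divisible by another's, tail-reduce, and make monic.
Reduced Gröbner basis: {y² + y, x}.
Label its elements g_1 = y² + y, g_2 = x.

Reduce p = x modulo G:
  leading term x: subtract (1)·g_2 from x → 0
  normal form = 0.
Since the normal form is 0, p ∈ I.

The remainder on division by a Gröbner basis is unique — it is the normal form.

x lies in I (it reduces to 0).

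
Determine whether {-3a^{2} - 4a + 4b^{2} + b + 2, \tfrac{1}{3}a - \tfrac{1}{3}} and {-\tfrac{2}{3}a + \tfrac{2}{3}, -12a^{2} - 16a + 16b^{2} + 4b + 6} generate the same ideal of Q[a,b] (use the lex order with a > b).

No, the ideals differ.

For a fixed monomial order, each ideal has a unique reduced Gröbner basis; comparing bases decides equality.
Buchberger on the first generating set:
f_1 = -3a^{2} - 4a + 4b^{2} + b + 2, LT = a^{2}.
f_2 = \tfrac{1}{3}a - \tfrac{1}{3}, LT = a.

S(f_1,f_2): lcm = a^{2}. S = \tfrac{7}{3}a - \tfrac{4}{3}b^{2} - \tfrac{1}{3}b - \tfrac{2}{3}.
  leading term a: subtract (7)·f_2 from \tfrac{7}{3}a - \tfrac{4}{3}b^{2} - \tfrac{1}{3}b - \tfrac{2}{3} → -\tfrac{4}{3}b^{2} - \tfrac{1}{3}b + \tfrac{5}{3}
  leading term b^{2}: no divisor's leading term divides it; move -\tfrac{4}{3}b^{2} to the remainder.
  leading term b: no divisor's leading term divides it; move -\tfrac{1}{3}b to the remainder.
  leading term 1: no divisor's leading term divides it; move \tfrac{5}{3} to the remainder.
  remainder -\tfrac{4}{3}b^{2} - \tfrac{1}{3}b + \tfrac{5}{3} ≠ 0; add g_3 = -\tfrac{4}{3}b^{2} - \tfrac{1}{3}b + \tfrac{5}{3} to the basis.

The other S-polynomials (S(f_1,g_3), S(f_2,g_3)) all reduce to 0 modulo the current basis, so we have a Gröbner basis.
Inter-reduce: drop elements whose leading term is divisible by another's, tail-reduce, and make monic.
Reduced Gröbner basis: {a - 1, b^{2} + \tfrac{1}{4}b - \tfrac{5}{4}}.

Buchberger on the second generating set:
h_1 = -\tfrac{2}{3}a + \tfrac{2}{3}, LT = a.
h_2 = -12a^{2} - 16a + 16b^{2} + 4b + 6, LT = a^{2}.

S(h_1,h_2): lcm = a^{2}. S = -\tfrac{7}{3}a + \tfrac{4}{3}b^{2} + \tfrac{1}{3}b + \tfrac{1}{2}.
  leading term a: subtract (\tfrac{7}{2})·h_1 from -\tfrac{7}{3}a + \tfrac{4}{3}b^{2} + \tfrac{1}{3}b + \tfrac{1}{2} → \tfrac{4}{3}b^{2} + \tfrac{1}{3}b - \tfrac{11}{6}
  leading term b^{2}: no divisor's leading term divides it; move \tfrac{4}{3}b^{2} to the remainder.
  leading term b: no divisor's leading term divides it; move \tfrac{1}{3}b to the remainder.
  leading term 1: no divisor's leading term divides it; move -\tfrac{11}{6} to the remainder.
  remainder \tfrac{4}{3}b^{2} + \tfrac{1}{3}b - \tfrac{11}{6} ≠ 0; add k_3 = \tfrac{4}{3}b^{2} + \tfrac{1}{3}b - \tfrac{11}{6} to the basis.

The other S-polynomials (S(h_1,k_3), S(h_2,k_3)) all reduce to 0 modulo the current basis, so we have a Gröbner basis.
Inter-reduce: drop elements whose leading term is divisible by another's, tail-reduce, and make monic.
Reduced Gröbner basis: {a - 1, b^{2} + \tfrac{1}{4}b - \tfrac{11}{8}}.

Since the reduced bases disagree, the two ideals are not the same.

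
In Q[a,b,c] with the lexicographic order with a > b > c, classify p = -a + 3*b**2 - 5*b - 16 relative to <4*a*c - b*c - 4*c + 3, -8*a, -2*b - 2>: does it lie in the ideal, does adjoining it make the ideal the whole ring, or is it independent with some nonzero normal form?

First compute the reduced Gröbner basis of I by Buchberger's algorithm.
f_1 = 4*a*c - b*c - 4*c + 3, LT = a*c.
f_2 = -8*a, LT = a.
f_3 = -2*b - 2, LT = b.

S(f_1,f_2): lcm = a*c. S = -1/4*b*c - c + 3/4.
  leading term b*c: subtract (1/8*c)·f_3 from -1/4*b*c - c + 3/4 → -3/4*c + 3/4
  leading term c: no divisor's leading term divides it; move -3/4*c to the remainder.
  leading term 1: no divisor's leading term divides it; move 3/4 to the remainder.
  remainder -3/4*c + 3/4 ≠ 0; add h_4 = -3/4*c + 3/4 to the basis.

The other S-polynomials (S(f_1,f_3), S(f_2,f_3), S(f_1,h_4), S(f_2,h_4), S(f_3,h_4)) all reduce to 0 modulo the current basis, so we have a Gröbner basis.
Inter-reduce: drop elements whose leading term is divisible by another's, tail-reduce, and make monic.
Reduced Gröbner basis: {a, b + 1, c - 1}.
Label its elements g_1 = a, g_2 = b + 1, g_3 = c - 1.

Reduce p = -a + 3*b**2 - 5*b - 16 modulo G:
  leading term a: subtract (-1)·g_1 from -a + 3*b**2 - 5*b - 16 → 3*b**2 - 5*b - 16
  leading term b**2: subtract (3*b)·g_2 from 3*b**2 - 5*b - 16 → -8*b - 16
  leading term b: subtract (-8)·g_2 from -8*b - 16 → -8
  leading term 1: no divisor's leading term divides it; move -8 to the remainder.
  normal form = -8.
The normal form is nonzero, so p ∉ I. Since p minus its normal form lies in I, I + (p) = I + (r) where r = -8; decide whether this ideal is the whole ring.
Here r = -8 is a nonzero constant, hence a unit: 1 ∈ I + (p), the Gröbner basis of I + (p) is {1}, and the enlarged system has no common solution — adjoining p is inconsistent.

Adjoining -a + 3*b**2 - 5*b - 16 makes the ideal the whole ring: the system is inconsistent.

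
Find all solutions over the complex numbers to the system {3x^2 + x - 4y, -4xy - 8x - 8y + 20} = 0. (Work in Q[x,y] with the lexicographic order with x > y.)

{(1, 1), (-5/3 + sqrt(35)*I/3, -5/4 - 3*sqrt(35)*I/4), (-5/3 - sqrt(35)*I/3, -5/4 + 3*sqrt(35)*I/4)}

Compute a lex Gröbner basis by Buchberger's algorithm.
f_1 = 3x^2 + x - 4y, LT = x^2.
f_2 = -4xy - 8x - 8y + 20, LT = xy.

S(f_1,f_2): lcm = x^2y. S = -2x^2 - 5/3xy + 5x - 4/3y^2.
  leading term x^2: subtract (-2/3)·f_1 from -2x^2 - 5/3xy + 5x - 4/3y^2 → -5/3xy + 17/3x - 4/3y^2 - 8/3y
  leading term xy: subtract (5/12)·f_2 from -5/3xy + 17/3x - 4/3y^2 - 8/3y → 9x - 4/3y^2 + 2/3y - 25/3
  leading term x: no divisor's leading term divides it; move 9x to the remainder.
  leading term y^2: no divisor's leading term divides it; move -4/3y^2 to the remainder.
  leading term y: no divisor's leading term divides it; move 2/3y to the remainder.
  leading term 1: no divisor's leading term divides it; move -25/3 to the remainder.
  remainder 9x - 4/3y^2 + 2/3y - 25/3 ≠ 0; add h_3 = 9x - 4/3y^2 + 2/3y - 25/3 to the basis.

S(f_2,h_3): lcm = xy. S = 2x + 4/27y^3 - 2/27y^2 + 79/27y - 5.
  leading term x: subtract (2/9)·h_3 from 2x + 4/27y^3 - 2/27y^2 + 79/27y - 5 → 4/27y^3 + 2/9y^2 + 25/9y - 85/27
  leading term y^3: no divisor's leading term divides it; move 4/27y^3 to the remainder.
  leading term y^2: no divisor's leading term divides it; move 2/9y^2 to the remainder.
  leading term y: no divisor's leading term divides it; move 25/9y to the remainder.
  leading term 1: no divisor's leading term divides it; move -85/27 to the remainder.
  remainder 4/27y^3 + 2/9y^2 + 25/9y - 85/27 ≠ 0; add h_4 = 4/27y^3 + 2/9y^2 + 25/9y - 85/27 to the basis.

The other S-polynomials (S(f_1,h_3), S(f_1,h_4), S(f_2,h_4), S(h_3,h_4)) all reduce to 0 modulo the current basis, so we have a Gröbner basis.
Inter-reduce: drop elements whose leading term is divisible by another's, tail-reduce, and make monic.
Reduced Gröbner basis: {x - 4/27y^2 + 2/27y - 25/27, y^3 + 3/2y^2 + 75/4y - 85/4}.

Since the basis is lex-ordered, y^3 + 3/2y^2 + 75/4y - 85/4 is univariate in y. Its roots are {1, -5/4 - 3*sqrt(35)*I/4, -5/4 + 3*sqrt(35)*I/4}. Back-substituting each root into the other basis elements fixes the other coordinates.
  y = 1: the earlier basis element becomes x - 1 = 0, giving x = 1 — point (1, 1).
  y = -5/4 - 3*sqrt(35)*I/4: the earlier basis element becomes x + 5/3 - sqrt(35)*I/3 = 0, giving x = -5/3 + sqrt(35)*I/3 — point (-5/3 + sqrt(35)*I/3, -5/4 - 3*sqrt(35)*I/4).
  y = -5/4 + 3*sqrt(35)*I/4: the earlier basis element becomes x + 5/3 + sqrt(35)*I/3 = 0, giving x = -5/3 - sqrt(35)*I/3 — point (-5/3 - sqrt(35)*I/3, -5/4 + 3*sqrt(35)*I/4).
Check: every point annihilates each of the original generators.
A lex Gröbner basis triangularizes the system, enabling back-substitution.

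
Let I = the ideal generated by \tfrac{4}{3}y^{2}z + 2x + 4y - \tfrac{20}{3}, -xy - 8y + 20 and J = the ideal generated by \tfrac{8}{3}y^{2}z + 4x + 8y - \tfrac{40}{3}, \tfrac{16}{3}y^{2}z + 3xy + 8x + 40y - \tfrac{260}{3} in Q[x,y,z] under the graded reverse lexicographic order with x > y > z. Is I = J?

Equality of ideals is decidable: compute both reduced Gröbner bases (unique for the ordering) and check whether they agree.
Buchberger on the first generating set:
f_1 = \tfrac{4}{3}y^{2}z + 2x + 4y - \tfrac{20}{3}, LT = y^{2}z.
f_2 = -xy - 8y + 20, LT = xy.

S(f_1,f_2): lcm = xy^{2}z. S = -8y^{2}z + \tfrac{3}{2}x^{2} + 3xy + 20yz - 5x.
  leading term y^{2}z: subtract (-6)·f_1 from -8y^{2}z + \tfrac{3}{2}x^{2} + 3xy + 20yz - 5x → \tfrac{3}{2}x^{2} + 3xy + 20yz + 7x + 24y - 40
  leading term x^{2}: no divisor's leading term divides it; move \tfrac{3}{2}x^{2} to the remainder.
  leading term xy: subtract (-3)·f_2 from 3xy + 20yz + 7x + 24y - 40 → 20yz + 7x + 20
  leading term yz: no divisor's leading term divides it; move 20yz to the remainder.
  leading term x: no divisor's leading term divides it; move 7x to the remainder.
  leading term 1: no divisor's leading term divides it; move 20 to the remainder.
  remainder \tfrac{3}{2}x^{2} + 20yz + 7x + 20 ≠ 0; add g_3 = \tfrac{3}{2}x^{2} + 20yz + 7x + 20 to the basis.

The other S-polynomials (S(f_1,g_3), S(f_2,g_3)) all reduce to 0 modulo the current basis, so we have a Gröbner basis.
Inter-reduce: drop elements whose leading term is divisible by another's, tail-reduce, and make monic.
Reduced Gröbner basis: {y^{2}z + \tfrac{3}{2}x + 3y - 5, x^{2} + \tfrac{40}{3}yz + \tfrac{14}{3}x + \tfrac{40}{3}, xy + 8y - 20}.

Buchberger on the second generating set:
h_1 = \tfrac{8}{3}y^{2}z + 4x + 8y - \tfrac{40}{3}, LT = y^{2}z.
h_2 = \tfrac{16}{3}y^{2}z + 3xy + 8x + 40y - \tfrac{260}{3}, LT = y^{2}z.

S(h_1,h_2): lcm = y^{2}z. S = -\tfrac{9}{16}xy - \tfrac{9}{2}y + \tfrac{45}{4}.
  leading term xy: no divisor's leading term divides it; move -\tfrac{9}{16}xy to the remainder.
  leading term y: no divisor's leading term divides it; move -\tfrac{9}{2}y to the remainder.
  leading term 1: no divisor's leading term divides it; move \tfrac{45}{4} to the remainder.
  remainder -\tfrac{9}{16}xy - \tfrac{9}{2}y + \tfrac{45}{4} ≠ 0; add k_3 = -\tfrac{9}{16}xy - \tfrac{9}{2}y + \tfrac{45}{4} to the basis.

S(h_1,k_3): lcm = xy^{2}z. S = -8y^{2}z + \tfrac{3}{2}x^{2} + 3xy + 20yz - 5x.
  leading term y^{2}z: subtract (-3)·h_1 from -8y^{2}z + \tfrac{3}{2}x^{2} + 3xy + 20yz - 5x → \tfrac{3}{2}x^{2} + 3xy + 20yz + 7x + 24y - 40
  leading term x^{2}: no divisor's leading term divides it; move \tfrac{3}{2}x^{2} to the remainder.
  leading term xy: subtract (-\tfrac{16}{3})·k_3 from 3xy + 20yz + 7x + 24y - 40 → 20yz + 7x + 20
  leading term yz: no divisor's leading term divides it; move 20yz to the remainder.
  leading term x: no divisor's leading term divides it; move 7x to the remainder.
  leading term 1: no divisor's leading term divides it; move 20 to the remainder.
  remainder \tfrac{3}{2}x^{2} + 20yz + 7x + 20 ≠ 0; add k_4 = \tfrac{3}{2}x^{2} + 20yz + 7x + 20 to the basis.

The other S-polynomials (S(h_2,k_3), S(h_1,k_4), S(h_2,k_4), S(k_3,k_4)) all reduce to 0 modulo the current basis, so we have a Gröbner basis.
Inter-reduce: drop elements whose leading term is divisible by another's, tail-reduce, and make monic.
Reduced Gröbner basis: {y^{2}z + \tfrac{3}{2}x + 3y - 5, x^{2} + \tfrac{40}{3}yz + \tfrac{14}{3}x + \tfrac{40}{3}, xy + 8y - 20}.

These coincide, so the ideals are equal.

Yes, the ideals are equal.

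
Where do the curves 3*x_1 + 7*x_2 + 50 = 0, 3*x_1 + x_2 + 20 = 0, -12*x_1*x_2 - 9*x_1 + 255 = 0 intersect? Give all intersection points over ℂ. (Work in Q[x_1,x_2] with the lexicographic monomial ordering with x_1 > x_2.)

Compute a lex Gröbner basis by Buchberger's algorithm.
f_1 = 3*x_1 + 7*x_2 + 50, LT = x_1.
f_2 = 3*x_1 + x_2 + 20, LT = x_1.
f_3 = -12*x_1*x_2 - 9*x_1 + 255, LT = x_1*x_2.

S(f_1,f_2): lcm = x_1. S = 2*x_2 + 10.
  leading term x_2: no divisor's leading term divides it; move 2*x_2 to the remainder.
  leading term 1: no divisor's leading term divides it; move 10 to the remainder.
  remainder 2*x_2 + 10 ≠ 0; add h_4 = 2*x_2 + 10 to the basis.

The other S-polynomials (S(f_1,f_3), S(f_2,f_3), S(f_1,h_4), S(f_2,h_4), S(f_3,h_4)) all reduce to 0 modulo the current basis, so we have a Gröbner basis.
Inter-reduce: drop elements whose leading term is divisible by another's, tail-reduce, and make monic.
Reduced Gröbner basis: {x_1 + 5, x_2 + 5}.

From the last basis element, x_2 + 5 = 0, so x_2 takes values in {-5}. Each choice, substituted upward through the basis, yields the corresponding point(s) of the solution set.
  x_2 = -5: the earlier basis element becomes x_1 + 5 = 0, giving x_1 = -5 — point (-5, -5).
Each listed point satisfies every original equation (direct substitution).

{(-5, -5)}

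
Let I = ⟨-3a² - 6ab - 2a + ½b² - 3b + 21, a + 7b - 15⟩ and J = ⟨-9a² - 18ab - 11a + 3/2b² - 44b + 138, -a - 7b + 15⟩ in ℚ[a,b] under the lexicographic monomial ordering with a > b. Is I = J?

Yes, the ideals are equal.

Two ideals are equal iff their reduced Gröbner bases coincide (the reduced basis is unique for a fixed ordering).
Buchberger on the first generating set:
f_1 = -3a² - 6ab - 2a + ½b² - 3b + 21, LT = a².
f_2 = a + 7b - 15, LT = a.

S(f_1,f_2): lcm = a². S = -5ab + 47/3a - ⅙b² + b - 7.
  reduce S modulo (f_1, f_2):
  remainder 209/6b² - 551/3b + 228 ≠ 0; add g_3 = 209/6b² - 551/3b + 228 to the basis.

The other S-polynomials (S(f_1,g_3), S(f_2,g_3)) all reduce to 0 modulo the current basis, so we have a Gröbner basis.
Inter-reduce: drop elements whose leading term is divisible by another's, tail-reduce, and make monic.
Reduced Gröbner basis: {a + 7b - 15, b² - 58/11b + 72/11}.

Buchberger on the second generating set:
h_1 = -9a² - 18ab - 11a + 3/2b² - 44b + 138, LT = a².
h_2 = -a - 7b + 15, LT = a.

S(h_1,h_2): lcm = a². S = -5ab + 146/9a - ⅙b² + 44/9b - 46/3.
  reduce S modulo (h_1, h_2):
  remainder 209/6b² - 551/3b + 228 ≠ 0; add k_3 = 209/6b² - 551/3b + 228 to the basis.

The other S-polynomials (S(h_1,k_3), S(h_2,k_3)) all reduce to 0 modulo the current basis, so we have a Gröbner basis.
Inter-reduce: drop elements whose leading term is divisible by another's, tail-reduce, and make monic.
Reduced Gröbner basis: {a + 7b - 15, b² - 58/11b + 72/11}.

The two bases agree; hence the ideals are identical.
The same test decides containment: I ⊆ J iff every generator of I reduces to 0 modulo a Gröbner basis of J.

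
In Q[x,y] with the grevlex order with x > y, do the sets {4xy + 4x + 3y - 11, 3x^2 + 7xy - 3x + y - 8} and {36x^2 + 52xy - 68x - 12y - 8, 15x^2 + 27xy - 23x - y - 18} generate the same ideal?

Two ideals are equal iff their reduced Gröbner bases coincide (the reduced basis is unique for a fixed ordering).
Buchberger on the first generating set:
f_1 = 4xy + 4x + 3y - 11, LT = xy.
f_2 = 3x^2 + 7xy - 3x + y - 8, LT = x^2.

S(f_1,f_2): lcm = x^2y. S = -7/3xy^2 + x^2 + 7/4xy - 1/3y^2 - 11/4x + 8/3y.
  leading term xy^2: subtract (-7/12y)·f_1 from -7/3xy^2 + x^2 + 7/4xy - 1/3y^2 - 11/4x + 8/3y → x^2 + 49/12xy + 17/12y^2 - 11/4x - 15/4y
  leading term x^2: subtract (1/3)·f_2 from x^2 + 49/12xy + 17/12y^2 - 11/4x - 15/4y → 7/4xy + 17/12y^2 - 7/4x - 49/12y + 8/3
  leading term xy: subtract (7/16)·f_1 from 7/4xy + 17/12y^2 - 7/4x - 49/12y + 8/3 → 17/12y^2 - 7/2x - 259/48y + 359/48
  leading term y^2: no divisor's leading term divides it; move 17/12y^2 to the remainder.
  leading term x: no divisor's leading term divides it; move -7/2x to the remainder.
  leading term y: no divisor's leading term divides it; move -259/48y to the remainder.
  leading term 1: no divisor's leading term divides it; move 359/48 to the remainder.
  remainder 17/12y^2 - 7/2x - 259/48y + 359/48 ≠ 0; add g_3 = 17/12y^2 - 7/2x - 259/48y + 359/48 to the basis.

S(f_1,g_3): lcm = xy^2. S = 42/17x^2 + 327/68xy + 3/4y^2 - 359/68x - 11/4y.
  leading term x^2: subtract (14/17)·f_2 from 42/17x^2 + 327/68xy + 3/4y^2 - 359/68x - 11/4y → -65/68xy + 3/4y^2 - 191/68x - 243/68y + 112/17
  leading term xy: subtract (-65/272)·f_1 from -65/68xy + 3/4y^2 - 191/68x - 243/68y + 112/17 → 3/4y^2 - 63/34x - 777/272y + 1077/272
  leading term y^2: subtract (9/17)·g_3 from 3/4y^2 - 63/34x - 777/272y + 1077/272 → 0
  remainder 0.

S(f_2,g_3): leading monomials are coprime, so the S-polynomial reduces to 0 (Buchberger's first criterion).
Every S-polynomial of the final basis reduces to 0, so we have a Gröbner basis.
Inter-reduce: drop elements whose leading term is divisible by another's, tail-reduce, and make monic.
Reduced Gröbner basis: {x^2 - 10/3x - 17/12y + 15/4, xy + x + 3/4y - 11/4, y^2 - 42/17x - 259/68y + 359/68}.

Buchberger on the second generating set:
h_1 = 36x^2 + 52xy - 68x - 12y - 8, LT = x^2.
h_2 = 15x^2 + 27xy - 23x - y - 18, LT = x^2.

S(h_1,h_2): lcm = x^2. S = -16/45xy - 16/45x - 4/15y + 44/45.
  leading term xy: no divisor's leading term divides it; move -16/45xy to the remainder.
  leading term x: no divisor's leading term divides it; move -16/45x to the remainder.
  leading term y: no divisor's leading term divides it; move -4/15y to the remainder.
  leading term 1: no divisor's leading term divides it; move 44/45 to the remainder.
  remainder -16/45xy - 16/45x - 4/15y + 44/45 ≠ 0; add k_3 = -16/45xy - 16/45x - 4/15y + 44/45 to the basis.

S(h_1,k_3): lcm = x^2y. S = 13/9xy^2 - x^2 - 95/36xy - 1/3y^2 + 11/4x - 2/9y.
  leading term xy^2: subtract (-65/16y)·k_3 from 13/9xy^2 - x^2 - 95/36xy - 1/3y^2 + 11/4x - 2/9y → -x^2 - 49/12xy - 17/12y^2 + 11/4x + 15/4y
  leading term x^2: subtract (-1/36)·h_1 from -x^2 - 49/12xy - 17/12y^2 + 11/4x + 15/4y → -95/36xy - 17/12y^2 + 31/36x + 41/12y - 2/9
  leading term xy: subtract (475/64)·k_3 from -95/36xy - 17/12y^2 + 31/36x + 41/12y - 2/9 → -17/12y^2 + 7/2x + 259/48y - 359/48
  leading term y^2: no divisor's leading term divides it; move -17/12y^2 to the remainder.
  leading term x: no divisor's leading term divides it; move 7/2x to the remainder.
  leading term y: no divisor's leading term divides it; move 259/48y to the remainder.
  leading term 1: no divisor's leading term divides it; move -359/48 to the remainder.
  remainder -17/12y^2 + 7/2x + 259/48y - 359/48 ≠ 0; add k_4 = -17/12y^2 + 7/2x + 259/48y - 359/48 to the basis.

S(h_2,k_3): lcm = x^2y. S = 9/5xy^2 - x^2 - 137/60xy - 1/15y^2 + 11/4x - 6/5y.
  leading term xy^2: subtract (-81/16y)·k_3 from 9/5xy^2 - x^2 - 137/60xy - 1/15y^2 + 11/4x - 6/5y → -x^2 - 49/12xy - 17/12y^2 + 11/4x + 15/4y
  leading term x^2: subtract (-1/36)·h_1 from -x^2 - 49/12xy - 17/12y^2 + 11/4x + 15/4y → -95/36xy - 17/12y^2 + 31/36x + 41/12y - 2/9
  leading term xy: subtract (475/64)·k_3 from -95/36xy - 17/12y^2 + 31/36x + 41/12y - 2/9 → -17/12y^2 + 7/2x + 259/48y - 359/48
  leading term y^2: subtract (1)·k_4 from -17/12y^2 + 7/2x + 259/48y - 359/48 → 0
  remainder 0.

S(h_1,k_4): leading monomials are coprime, so the S-polynomial reduces to 0 (Buchberger's first criterion).
S(h_2,k_4): leading monomials are coprime, so the S-polynomial reduces to 0 (Buchberger's first criterion).
S(k_3,k_4): lcm = xy^2. S = 42/17x^2 + 327/68xy + 3/4y^2 - 359/68x - 11/4y.
  leading term x^2: subtract (7/102)·h_1 from 42/17x^2 + 327/68xy + 3/4y^2 - 359/68x - 11/4y → 253/204xy + 3/4y^2 - 125/204x - 131/68y + 28/51
  leading term xy: subtract (-3795/1088)·k_3 from 253/204xy + 3/4y^2 - 125/204x - 131/68y + 28/51 → 3/4y^2 - 63/34x - 777/272y + 1077/272
  leading term y^2: subtract (-9/17)·k_4 from 3/4y^2 - 63/34x - 777/272y + 1077/272 → 0
  remainder 0.

Every S-polynomial of the final basis reduces to 0, so we have a Gröbner basis.
Inter-reduce: drop elements whose leading term is divisible by another's, tail-reduce, and make monic.
Reduced Gröbner basis: {x^2 - 10/3x - 17/12y + 15/4, xy + x + 3/4y - 11/4, y^2 - 42/17x - 259/68y + 359/68}.

Same reduced basis, so the two generating sets span the same ideal.

Yes, the ideals are equal.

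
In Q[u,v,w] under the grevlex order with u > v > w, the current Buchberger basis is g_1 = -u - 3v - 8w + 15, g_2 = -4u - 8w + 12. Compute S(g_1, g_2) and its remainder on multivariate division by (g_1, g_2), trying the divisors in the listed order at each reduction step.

lcm(LM(g_1), LM(g_2)) = u.
S = (lcm/LT(g_1))·g_1 − (lcm/LT(g_2))·g_2 = 3v + 6w - 12.
Reduce S modulo (g_1, g_2) in that order:
  leading term v: no divisor's leading term divides it; move 3v to the remainder.
  leading term w: no divisor's leading term divides it; move 6w to the remainder.
  leading term 1: no divisor's leading term divides it; move -12 to the remainder.
The remainder 3v + 6w - 12 is nonzero, so it would be added as the next basis element.
An S-polynomial is built so that the two leading terms cancel; whether anything survives reduction is exactly the Gröbner-basis criterion.

S(g_1, g_2) = 3v + 6w - 12; remainder on division = 3v + 6w - 12.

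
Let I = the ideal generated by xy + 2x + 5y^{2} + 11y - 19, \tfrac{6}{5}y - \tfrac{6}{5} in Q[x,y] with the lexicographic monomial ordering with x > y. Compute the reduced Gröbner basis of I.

f_1 = xy + 2x + 5y^{2} + 11y - 19, LT = xy.
f_2 = \tfrac{6}{5}y - \tfrac{6}{5}, LT = y.

S(f_1,f_2): lcm = xy. S = 3x + 5y^{2} + 11y - 19.
  leading term x: no divisor's leading term divides it; move 3x to the remainder.
  leading term y^{2}: subtract (\tfrac{25}{6}y)·f_2 from 5y^{2} + 11y - 19 → 16y - 19
  leading term y: subtract (\tfrac{40}{3})·f_2 from 16y - 19 → -3
  leading term 1: no divisor's leading term divides it; move -3 to the remainder.
  remainder 3x - 3 ≠ 0; add g_3 = 3x - 3 to the basis.

The other S-polynomials (S(f_1,g_3), S(f_2,g_3)) all reduce to 0 modulo the current basis, so we have a Gröbner basis.
Inter-reduce: drop elements whose leading term is divisible by another's, tail-reduce, and make monic.

G = {x - 1, y - 1}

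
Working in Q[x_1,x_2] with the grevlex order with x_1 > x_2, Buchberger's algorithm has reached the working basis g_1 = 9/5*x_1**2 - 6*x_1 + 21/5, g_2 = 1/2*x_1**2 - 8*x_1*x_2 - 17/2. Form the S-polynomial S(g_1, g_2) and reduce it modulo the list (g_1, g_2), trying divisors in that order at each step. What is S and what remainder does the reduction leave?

lcm(LM(g_1), LM(g_2)) = x_1**2.
S = (lcm/LT(g_1))·g_1 − (lcm/LT(g_2))·g_2 = 16*x_1*x_2 - 10/3*x_1 + 58/3.
Reduce S modulo (g_1, g_2) in that order:
  leading term x_1*x_2: no divisor's leading term divides it; move 16*x_1*x_2 to the remainder.
  leading term x_1: no divisor's leading term divides it; move -10/3*x_1 to the remainder.
  leading term 1: no divisor's leading term divides it; move 58/3 to the remainder.
The remainder 16*x_1*x_2 - 10/3*x_1 + 58/3 is nonzero, so it would be added as the next basis element.

S(g_1, g_2) = 16*x_1*x_2 - 10/3*x_1 + 58/3; remainder on division = 16*x_1*x_2 - 10/3*x_1 + 58/3.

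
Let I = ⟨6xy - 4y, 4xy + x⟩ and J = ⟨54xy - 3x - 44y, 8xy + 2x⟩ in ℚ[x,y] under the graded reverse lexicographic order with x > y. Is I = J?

Equality of ideals is decidable: compute both reduced Gröbner bases (unique for the ordering) and check whether they agree.
Buchberger on the first generating set:
f_1 = 6xy - 4y, LT = xy.
f_2 = 4xy + x, LT = xy.

S(f_1,f_2): lcm = xy. S = -¼x - ⅔y.
  leading term x: no divisor's leading term divides it; move -¼x to the remainder.
  leading term y: no divisor's leading term divides it; move -⅔y to the remainder.
  remainder -¼x - ⅔y ≠ 0; add g_3 = -¼x - ⅔y to the basis.

S(f_1,g_3): lcm = xy. S = -8/3y² - ⅔y.
  leading term y²: no divisor's leading term divides it; move -8/3y² to the remainder.
  leading term y: no divisor's leading term divides it; move -⅔y to the remainder.
  remainder -8/3y² - ⅔y ≠ 0; add g_4 = -8/3y² - ⅔y to the basis.

The other S-polynomials (S(f_2,g_3), S(f_1,g_4), S(f_2,g_4), S(g_3,g_4)) all reduce to 0 modulo the current basis, so we have a Gröbner basis.
Inter-reduce: drop elements whose leading term is divisible by another's, tail-reduce, and make monic.
Reduced Gröbner basis: {y² + ¼y, x + 8/3y}.

Buchberger on the second generating set:
h_1 = 54xy - 3x - 44y, LT = xy.
h_2 = 8xy + 2x, LT = xy.

S(h_1,h_2): lcm = xy. S = -11/36x - 22/27y.
  leading term x: no divisor's leading term divides it; move -11/36x to the remainder.
  leading term y: no divisor's leading term divides it; move -22/27y to the remainder.
  remainder -11/36x - 22/27y ≠ 0; add k_3 = -11/36x - 22/27y to the basis.

S(h_1,k_3): lcm = xy. S = -8/3y² - 1/18x - 22/27y.
  leading term y²: no divisor's leading term divides it; move -8/3y² to the remainder.
  leading term x: subtract (2/11)·k_3 from -1/18x - 22/27y → -⅔y
  leading term y: no divisor's leading term divides it; move -⅔y to the remainder.
  remainder -8/3y² - ⅔y ≠ 0; add k_4 = -8/3y² - ⅔y to the basis.

The other S-polynomials (S(h_2,k_3), S(h_1,k_4), S(h_2,k_4), S(k_3,k_4)) all reduce to 0 modulo the current basis, so we have a Gröbner basis.
Inter-reduce: drop elements whose leading term is divisible by another's, tail-reduce, and make monic.
Reduced Gröbner basis: {y² + ¼y, x + 8/3y}.

The two bases agree; hence the ideals are identical.

Yes, the ideals are equal.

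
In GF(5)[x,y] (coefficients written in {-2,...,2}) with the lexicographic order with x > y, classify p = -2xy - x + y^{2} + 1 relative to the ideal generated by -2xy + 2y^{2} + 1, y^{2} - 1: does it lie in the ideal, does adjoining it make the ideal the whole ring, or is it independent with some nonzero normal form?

-2xy - x + y^{2} + 1 is independent of I; its normal form modulo I is y - 1.

First compute the reduced Gröbner basis of I by Buchberger's algorithm.
f_1 = -2xy + 2y^{2} + 1, LT = xy.
f_2 = y^{2} - 1, LT = y^{2}.

S(f_1,f_2): lcm = xy^{2}. S = x - y^{3} + 2y.
  reduce S modulo (f_1, f_2):
  remainder x + y ≠ 0; add h_3 = x + y to the basis.

The other S-polynomials (S(f_1,h_3), S(f_2,h_3)) all reduce to 0 modulo the current basis, so we have a Gröbner basis.
Inter-reduce: drop elements whose leading term is divisible by another's, tail-reduce, and make monic.
Reduced Gröbner basis: {x + y, y^{2} - 1}.
Label its elements g_1 = x + y, g_2 = y^{2} - 1.

Reduce p = -2xy - x + y^{2} + 1 modulo G:
  leading term xy: subtract (-2y)·g_1 from -2xy - x + y^{2} + 1 → -x - 2y^{2} + 1
  leading term x: subtract (-1)·g_1 from -x - 2y^{2} + 1 → -2y^{2} + y + 1
  leading term y^{2}: subtract (-2)·g_2 from -2y^{2} + y + 1 → y - 1
  leading term y: no divisor's leading term divides it; move y to the remainder.
  leading term 1: no divisor's leading term divides it; move -1 to the remainder.
  normal form = y - 1.
The normal form is nonzero, so p ∉ I. Since p minus its normal form lies in I, I + (p) = I + (r) where r = y - 1; decide whether this ideal is the whole ring.
Run Buchberger on G together with r (pairs among the g_i already reduce to 0 since G is a Gröbner basis):
g_1 = x + y, LT = x.
g_2 = y^{2} - 1, LT = y^{2}.
r = y - 1, LT = y.

The S-polynomials (S(g_1,g_2), S(g_1,r), S(g_2,r)) all reduce to 0 modulo the current basis, so we have a Gröbner basis.
Inter-reduce: drop elements whose leading term is divisible by another's, tail-reduce, and make monic.
Reduced Gröbner basis: {x + 1, y - 1}.
The reduced Gröbner basis of I + (p) is {x + 1, y - 1} ≠ {1}, a proper ideal, so the enlarged system stays consistent: p is independent of I, with normal form y - 1.

The remainder on division by a Gröbner basis is unique — it is the normal form.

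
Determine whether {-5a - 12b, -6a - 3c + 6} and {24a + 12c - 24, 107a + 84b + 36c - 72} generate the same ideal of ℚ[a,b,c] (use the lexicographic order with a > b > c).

Since reduced Gröbner bases are canonical representatives of ideals under a given ordering, it suffices to compute and compare them.
Buchberger on the first generating set:
f_1 = -5a - 12b, LT = a.
f_2 = -6a - 3c + 6, LT = a.

S(f_1,f_2): lcm = a. S = 12/5b - ½c + 1.
  leading term b: no divisor's leading term divides it; move 12/5b to the remainder.
  leading term c: no divisor's leading term divides it; move -½c to the remainder.
  leading term 1: no divisor's leading term divides it; move 1 to the remainder.
  remainder 12/5b - ½c + 1 ≠ 0; add g_3 = 12/5b - ½c + 1 to the basis.

The other S-polynomials (S(f_1,g_3), S(f_2,g_3)) all reduce to 0 modulo the current basis, so we have a Gröbner basis.
Inter-reduce: drop elements whose leading term is divisible by another's, tail-reduce, and make monic.
Reduced Gröbner basis: {a + ½c - 1, b - 5/24c + 5/12}.

Buchberger on the second generating set:
h_1 = 24a + 12c - 24, LT = a.
h_2 = 107a + 84b + 36c - 72, LT = a.

S(h_1,h_2): lcm = a. S = -84/107b + 35/214c - 35/107.
  leading term b: no divisor's leading term divides it; move -84/107b to the remainder.
  leading term c: no divisor's leading term divides it; move 35/214c to the remainder.
  leading term 1: no divisor's leading term divides it; move -35/107 to the remainder.
  remainder -84/107b + 35/214c - 35/107 ≠ 0; add k_3 = -84/107b + 35/214c - 35/107 to the basis.

The other S-polynomials (S(h_1,k_3), S(h_2,k_3)) all reduce to 0 modulo the current basis, so we have a Gröbner basis.
Inter-reduce: drop elements whose leading term is divisible by another's, tail-reduce, and make monic.
Reduced Gröbner basis: {a + ½c - 1, b - 5/24c + 5/12}.

The two bases agree; hence the ideals are identical.

Yes, the ideals are equal.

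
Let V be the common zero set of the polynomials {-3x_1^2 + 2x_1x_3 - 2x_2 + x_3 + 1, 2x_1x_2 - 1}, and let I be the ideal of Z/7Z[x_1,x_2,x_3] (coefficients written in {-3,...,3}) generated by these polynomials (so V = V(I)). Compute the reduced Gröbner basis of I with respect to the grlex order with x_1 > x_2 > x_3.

G = {x_1^2 - 3x_1x_3 + 3x_2 + 2x_3 + 2, x_1x_2 + 3, x_2^2 + 3x_2x_3 - x_1 + 3x_2 + 3x_3}

f_1 = -3x_1^2 + 2x_1x_3 - 2x_2 + x_3 + 1, LT = x_1^2.
f_2 = 2x_1x_2 - 1, LT = x_1x_2.

S(f_1,f_2): lcm = x_1^2x_2. S = -3x_1x_2x_3 + 3x_2^2 + 2x_2x_3 - 3x_1 + 2x_2.
  reduce S modulo (f_1, f_2):
  remainder 3x_2^2 + 2x_2x_3 - 3x_1 + 2x_2 + 2x_3 ≠ 0; add g_3 = 3x_2^2 + 2x_2x_3 - 3x_1 + 2x_2 + 2x_3 to the basis.

The other S-polynomials (S(f_1,g_3), S(f_2,g_3)) all reduce to 0 modulo the current basis, so we have a Gröbner basis.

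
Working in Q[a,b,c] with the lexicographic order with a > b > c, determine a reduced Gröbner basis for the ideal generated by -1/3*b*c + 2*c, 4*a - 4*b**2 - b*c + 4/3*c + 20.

G = {a - b**2 - 7/6*c + 5, b*c - 6*c}

f_1 = -1/3*b*c + 2*c, LT = b*c.
f_2 = 4*a - 4*b**2 - b*c + 4/3*c + 20, LT = a.

The S-polynomials (S(f_1,f_2)) all reduce to 0 modulo the current basis, so we have a Gröbner basis.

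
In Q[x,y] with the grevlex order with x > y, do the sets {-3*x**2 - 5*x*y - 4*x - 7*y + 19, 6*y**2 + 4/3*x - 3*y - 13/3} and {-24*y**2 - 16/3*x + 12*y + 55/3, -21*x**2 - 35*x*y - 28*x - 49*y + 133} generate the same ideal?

No, the ideals differ.

For a fixed monomial order, each ideal has a unique reduced Gröbner basis; comparing bases decides equality.
Buchberger on the first generating set:
f_1 = -3*x**2 - 5*x*y - 4*x - 7*y + 19, LT = x**2.
f_2 = 6*y**2 + 4/3*x - 3*y - 13/3, LT = y**2.

The S-polynomials (S(f_1,f_2)) all reduce to 0 modulo the current basis, so we have a Gröbner basis.
Inter-reduce: drop elements whose leading term is divisible by another's, tail-reduce, and make monic.
Reduced Gröbner basis: {x**2 + 5/3*x*y + 4/3*x + 7/3*y - 19/3, y**2 + 2/9*x - 1/2*y - 13/18}.

Buchberger on the second generating set:
h_1 = -24*y**2 - 16/3*x + 12*y + 55/3, LT = y**2.
h_2 = -21*x**2 - 35*x*y - 28*x - 49*y + 133, LT = x**2.

The S-polynomials (S(h_1,h_2)) all reduce to 0 modulo the current basis, so we have a Gröbner basis.
Inter-reduce: drop elements whose leading term is divisible by another's, tail-reduce, and make monic.
Reduced Gröbner basis: {x**2 + 5/3*x*y + 4/3*x + 7/3*y - 19/3, y**2 + 2/9*x - 1/2*y - 55/72}.

The bases are distinct; the ideals are different.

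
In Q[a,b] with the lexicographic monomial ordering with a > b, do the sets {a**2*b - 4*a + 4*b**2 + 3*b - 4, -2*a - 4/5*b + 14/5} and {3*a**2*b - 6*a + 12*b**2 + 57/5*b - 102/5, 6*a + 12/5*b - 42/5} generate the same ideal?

Yes, the ideals are equal.

Since reduced Gröbner bases are canonical representatives of ideals under a given ordering, it suffices to compute and compare them.
Buchberger on the first generating set:
f_1 = a**2*b - 4*a + 4*b**2 + 3*b - 4, LT = a**2*b.
f_2 = -2*a - 4/5*b + 14/5, LT = a.

S(f_1,f_2): lcm = a**2*b. S = -2/5*a*b**2 + 7/5*a*b - 4*a + 4*b**2 + 3*b - 4.
  leading term a*b**2: subtract (1/5*b**2)·f_2 from -2/5*a*b**2 + 7/5*a*b - 4*a + 4*b**2 + 3*b - 4 → 7/5*a*b - 4*a + 4/25*b**3 + 86/25*b**2 + 3*b - 4
  leading term a*b: subtract (-7/10*b)·f_2 from 7/5*a*b - 4*a + 4/25*b**3 + 86/25*b**2 + 3*b - 4 → -4*a + 4/25*b**3 + 72/25*b**2 + 124/25*b - 4
  leading term a: subtract (2)·f_2 from -4*a + 4/25*b**3 + 72/25*b**2 + 124/25*b - 4 → 4/25*b**3 + 72/25*b**2 + 164/25*b - 48/5
  leading term b**3: no divisor's leading term divides it; move 4/25*b**3 to the remainder.
  leading term b**2: no divisor's leading term divides it; move 72/25*b**2 to the remainder.
  leading term b: no divisor's leading term divides it; move 164/25*b to the remainder.
  leading term 1: no divisor's leading term divides it; move -48/5 to the remainder.
  remainder 4/25*b**3 + 72/25*b**2 + 164/25*b - 48/5 ≠ 0; add g_3 = 4/25*b**3 + 72/25*b**2 + 164/25*b - 48/5 to the basis.

The other S-polynomials (S(f_1,g_3), S(f_2,g_3)) all reduce to 0 modulo the current basis, so we have a Gröbner basis.
Inter-reduce: drop elements whose leading term is divisible by another's, tail-reduce, and make monic.
Reduced Gröbner basis: {a + 2/5*b - 7/5, b**3 + 18*b**2 + 41*b - 60}.

Buchberger on the second generating set:
h_1 = 3*a**2*b - 6*a + 12*b**2 + 57/5*b - 102/5, LT = a**2*b.
h_2 = 6*a + 12/5*b - 42/5, LT = a.

S(h_1,h_2): lcm = a**2*b. S = -2/5*a*b**2 + 7/5*a*b - 2*a + 4*b**2 + 19/5*b - 34/5.
  leading term a*b**2: subtract (-1/15*b**2)·h_2 from -2/5*a*b**2 + 7/5*a*b - 2*a + 4*b**2 + 19/5*b - 34/5 → 7/5*a*b - 2*a + 4/25*b**3 + 86/25*b**2 + 19/5*b - 34/5
  leading term a*b: subtract (7/30*b)·h_2 from 7/5*a*b - 2*a + 4/25*b**3 + 86/25*b**2 + 19/5*b - 34/5 → -2*a + 4/25*b**3 + 72/25*b**2 + 144/25*b - 34/5
  leading term a: subtract (-1/3)·h_2 from -2*a + 4/25*b**3 + 72/25*b**2 + 144/25*b - 34/5 → 4/25*b**3 + 72/25*b**2 + 164/25*b - 48/5
  leading term b**3: no divisor's leading term divides it; move 4/25*b**3 to the remainder.
  leading term b**2: no divisor's leading term divides it; move 72/25*b**2 to the remainder.
  leading term b: no divisor's leading term divides it; move 164/25*b to the remainder.
  leading term 1: no divisor's leading term divides it; move -48/5 to the remainder.
  remainder 4/25*b**3 + 72/25*b**2 + 164/25*b - 48/5 ≠ 0; add k_3 = 4/25*b**3 + 72/25*b**2 + 164/25*b - 48/5 to the basis.

The other S-polynomials (S(h_1,k_3), S(h_2,k_3)) all reduce to 0 modulo the current basis, so we have a Gröbner basis.
Inter-reduce: drop elements whose leading term is divisible by another's, tail-reduce, and make monic.
Reduced Gröbner basis: {a + 2/5*b - 7/5, b**3 + 18*b**2 + 41*b - 60}.

These coincide, so the ideals are equal.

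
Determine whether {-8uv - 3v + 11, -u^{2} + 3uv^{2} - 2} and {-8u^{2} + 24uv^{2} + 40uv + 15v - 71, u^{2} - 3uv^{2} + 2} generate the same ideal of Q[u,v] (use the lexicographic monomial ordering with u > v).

For a fixed monomial order, each ideal has a unique reduced Gröbner basis; comparing bases decides equality.
Buchberger on the first generating set:
f_1 = -8uv - 3v + 11, LT = uv.
f_2 = -u^{2} + 3uv^{2} - 2, LT = u^{2}.

S(f_1,f_2): lcm = u^{2}v. S = 3uv^{3} + \tfrac{3}{8}uv - \tfrac{11}{8}u - 2v.
  reduce S modulo (f_1, f_2):
  remainder -\tfrac{11}{8}u - \tfrac{9}{8}v^{3} + \tfrac{33}{8}v^{2} - \tfrac{137}{64}v + \tfrac{33}{64} ≠ 0; add g_3 = -\tfrac{11}{8}u - \tfrac{9}{8}v^{3} + \tfrac{33}{8}v^{2} - \tfrac{137}{64}v + \tfrac{33}{64} to the basis.

S(f_1,g_3): lcm = uv. S = -\tfrac{9}{11}v^{4} + 3v^{3} - \tfrac{137}{88}v^{2} + \tfrac{3}{4}v - \tfrac{11}{8}.
  reduce S modulo (f_1, f_2, g_3):
  remainder -\tfrac{9}{11}v^{4} + 3v^{3} - \tfrac{137}{88}v^{2} + \tfrac{3}{4}v - \tfrac{11}{8} ≠ 0; add g_4 = -\tfrac{9}{11}v^{4} + 3v^{3} - \tfrac{137}{88}v^{2} + \tfrac{3}{4}v - \tfrac{11}{8} to the basis.

The other S-polynomials (S(f_2,g_3), S(f_1,g_4), S(f_2,g_4), S(g_3,g_4)) all reduce to 0 modulo the current basis, so we have a Gröbner basis.
Inter-reduce: drop elements whose leading term is divisible by another's, tail-reduce, and make monic.
Reduced Gröbner basis: {u + \tfrac{9}{11}v^{3} - 3v^{2} + \tfrac{137}{88}v - \tfrac{3}{8}, v^{4} - \tfrac{11}{3}v^{3} + \tfrac{137}{72}v^{2} - \tfrac{11}{12}v + \tfrac{121}{72}}.

Buchberger on the second generating set:
h_1 = -8u^{2} + 24uv^{2} + 40uv + 15v - 71, LT = u^{2}.
h_2 = u^{2} - 3uv^{2} + 2, LT = u^{2}.

S(h_1,h_2): lcm = u^{2}. S = -5uv - \tfrac{15}{8}v + \tfrac{55}{8}.
  reduce S modulo (h_1, h_2):
  remainder -5uv - \tfrac{15}{8}v + \tfrac{55}{8} ≠ 0; add k_3 = -5uv - \tfrac{15}{8}v + \tfrac{55}{8} to the basis.

S(h_1,k_3): lcm = u^{2}v. S = -3uv^{3} - 5uv^{2} - \tfrac{3}{8}uv + \tfrac{11}{8}u - \tfrac{15}{8}v^{2} + \tfrac{71}{8}v.
  reduce S modulo (h_1, h_2, k_3):
  remainder \tfrac{11}{8}u + \tfrac{9}{8}v^{3} - \tfrac{33}{8}v^{2} + \tfrac{137}{64}v - \tfrac{33}{64} ≠ 0; add k_4 = \tfrac{11}{8}u + \tfrac{9}{8}v^{3} - \tfrac{33}{8}v^{2} + \tfrac{137}{64}v - \tfrac{33}{64} to the basis.

S(k_3,k_4): lcm = uv. S = -\tfrac{9}{11}v^{4} + 3v^{3} - \tfrac{137}{88}v^{2} + \tfrac{3}{4}v - \tfrac{11}{8}.
  reduce S modulo (h_1, h_2, k_3, k_4):
  remainder -\tfrac{9}{11}v^{4} + 3v^{3} - \tfrac{137}{88}v^{2} + \tfrac{3}{4}v - \tfrac{11}{8} ≠ 0; add k_5 = -\tfrac{9}{11}v^{4} + 3v^{3} - \tfrac{137}{88}v^{2} + \tfrac{3}{4}v - \tfrac{11}{8} to the basis.

The other S-polynomials (S(h_2,k_3), S(h_1,k_4), S(h_2,k_4), S(h_1,k_5), S(h_2,k_5), S(k_3,k_5), S(k_4,k_5)) all reduce to 0 modulo the current basis, so we have a Gröbner basis.
Inter-reduce: drop elements whose leading term is divisible by another's, tail-reduce, and make monic.
Reduced Gröbner basis: {u + \tfrac{9}{11}v^{3} - 3v^{2} + \tfrac{137}{88}v - \tfrac{3}{8}, v^{4} - \tfrac{11}{3}v^{3} + \tfrac{137}{72}v^{2} - \tfrac{11}{12}v + \tfrac{121}{72}}.

The two bases agree; hence the ideals are identical.

Yes, the ideals are equal.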